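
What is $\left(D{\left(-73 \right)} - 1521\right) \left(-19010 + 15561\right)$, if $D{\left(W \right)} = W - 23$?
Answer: $5577033$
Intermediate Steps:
$D{\left(W \right)} = -23 + W$ ($D{\left(W \right)} = W - 23 = -23 + W$)
$\left(D{\left(-73 \right)} - 1521\right) \left(-19010 + 15561\right) = \left(\left(-23 - 73\right) - 1521\right) \left(-19010 + 15561\right) = \left(-96 - 1521\right) \left(-3449\right) = \left(-1617\right) \left(-3449\right) = 5577033$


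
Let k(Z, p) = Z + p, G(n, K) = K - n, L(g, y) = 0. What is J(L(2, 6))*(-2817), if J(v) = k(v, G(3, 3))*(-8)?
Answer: 0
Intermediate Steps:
J(v) = -8*v (J(v) = (v + (3 - 1*3))*(-8) = (v + (3 - 3))*(-8) = (v + 0)*(-8) = v*(-8) = -8*v)
J(L(2, 6))*(-2817) = -8*0*(-2817) = 0*(-2817) = 0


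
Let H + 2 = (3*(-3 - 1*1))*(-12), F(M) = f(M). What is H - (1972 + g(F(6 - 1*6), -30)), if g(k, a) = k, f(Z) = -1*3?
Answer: -1827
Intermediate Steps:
f(Z) = -3
F(M) = -3
H = 142 (H = -2 + (3*(-3 - 1*1))*(-12) = -2 + (3*(-3 - 1))*(-12) = -2 + (3*(-4))*(-12) = -2 - 12*(-12) = -2 + 144 = 142)
H - (1972 + g(F(6 - 1*6), -30)) = 142 - (1972 - 3) = 142 - 1*1969 = 142 - 1969 = -1827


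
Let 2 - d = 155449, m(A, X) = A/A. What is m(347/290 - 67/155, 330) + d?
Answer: -155446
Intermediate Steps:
m(A, X) = 1
d = -155447 (d = 2 - 1*155449 = 2 - 155449 = -155447)
m(347/290 - 67/155, 330) + d = 1 - 155447 = -155446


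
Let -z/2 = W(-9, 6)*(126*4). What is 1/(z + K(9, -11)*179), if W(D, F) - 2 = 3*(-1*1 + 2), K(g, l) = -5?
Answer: -1/5935 ≈ -0.00016849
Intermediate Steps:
W(D, F) = 5 (W(D, F) = 2 + 3*(-1*1 + 2) = 2 + 3*(-1 + 2) = 2 + 3*1 = 2 + 3 = 5)
z = -5040 (z = -10*126*4 = -10*504 = -2*2520 = -5040)
1/(z + K(9, -11)*179) = 1/(-5040 - 5*179) = 1/(-5040 - 895) = 1/(-5935) = -1/5935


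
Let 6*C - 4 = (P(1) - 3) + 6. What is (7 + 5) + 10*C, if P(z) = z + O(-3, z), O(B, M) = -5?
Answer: 17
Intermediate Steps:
P(z) = -5 + z (P(z) = z - 5 = -5 + z)
C = ½ (C = ⅔ + (((-5 + 1) - 3) + 6)/6 = ⅔ + ((-4 - 3) + 6)/6 = ⅔ + (-7 + 6)/6 = ⅔ + (⅙)*(-1) = ⅔ - ⅙ = ½ ≈ 0.50000)
(7 + 5) + 10*C = (7 + 5) + 10*(½) = 12 + 5 = 17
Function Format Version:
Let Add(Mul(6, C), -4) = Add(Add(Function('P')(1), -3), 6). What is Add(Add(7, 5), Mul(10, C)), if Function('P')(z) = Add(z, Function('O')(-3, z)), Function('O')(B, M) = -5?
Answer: 17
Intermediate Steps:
Function('P')(z) = Add(-5, z) (Function('P')(z) = Add(z, -5) = Add(-5, z))
C = Rational(1, 2) (C = Add(Rational(2, 3), Mul(Rational(1, 6), Add(Add(Add(-5, 1), -3), 6))) = Add(Rational(2, 3), Mul(Rational(1, 6), Add(Add(-4, -3), 6))) = Add(Rational(2, 3), Mul(Rational(1, 6), Add(-7, 6))) = Add(Rational(2, 3), Mul(Rational(1, 6), -1)) = Add(Rational(2, 3), Rational(-1, 6)) = Rational(1, 2) ≈ 0.50000)
Add(Add(7, 5), Mul(10, C)) = Add(Add(7, 5), Mul(10, Rational(1, 2))) = Add(12, 5) = 17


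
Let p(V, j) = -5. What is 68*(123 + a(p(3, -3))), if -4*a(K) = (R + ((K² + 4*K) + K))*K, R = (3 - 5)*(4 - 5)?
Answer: 8534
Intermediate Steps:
R = 2 (R = -2*(-1) = 2)
a(K) = -K*(2 + K² + 5*K)/4 (a(K) = -(2 + ((K² + 4*K) + K))*K/4 = -(2 + (K² + 5*K))*K/4 = -(2 + K² + 5*K)*K/4 = -K*(2 + K² + 5*K)/4)
68*(123 + a(p(3, -3))) = 68*(123 - ¼*(-5)*(2 + (-5)² + 5*(-5))) = 68*(123 - ¼*(-5)*(2 + 25 - 25)) = 68*(123 - ¼*(-5)*2) = 68*(123 + 5/2) = 68*(251/2) = 8534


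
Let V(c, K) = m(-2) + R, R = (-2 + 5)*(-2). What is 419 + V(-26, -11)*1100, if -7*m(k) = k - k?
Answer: -6181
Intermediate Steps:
R = -6 (R = 3*(-2) = -6)
m(k) = 0 (m(k) = -(k - k)/7 = -⅐*0 = 0)
V(c, K) = -6 (V(c, K) = 0 - 6 = -6)
419 + V(-26, -11)*1100 = 419 - 6*1100 = 419 - 6600 = -6181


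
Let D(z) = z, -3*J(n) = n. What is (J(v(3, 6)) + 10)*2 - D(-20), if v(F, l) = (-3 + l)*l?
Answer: 28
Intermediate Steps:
v(F, l) = l*(-3 + l)
J(n) = -n/3
(J(v(3, 6)) + 10)*2 - D(-20) = (-2*(-3 + 6) + 10)*2 - 1*(-20) = (-2*3 + 10)*2 + 20 = (-1/3*18 + 10)*2 + 20 = (-6 + 10)*2 + 20 = 4*2 + 20 = 8 + 20 = 28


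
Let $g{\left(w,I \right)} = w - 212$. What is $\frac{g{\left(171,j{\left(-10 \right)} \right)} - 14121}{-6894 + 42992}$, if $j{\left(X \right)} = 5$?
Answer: $- \frac{7081}{18049} \approx -0.39232$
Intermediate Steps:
$g{\left(w,I \right)} = -212 + w$
$\frac{g{\left(171,j{\left(-10 \right)} \right)} - 14121}{-6894 + 42992} = \frac{\left(-212 + 171\right) - 14121}{-6894 + 42992} = \frac{-41 - 14121}{36098} = \left(-14162\right) \frac{1}{36098} = - \frac{7081}{18049}$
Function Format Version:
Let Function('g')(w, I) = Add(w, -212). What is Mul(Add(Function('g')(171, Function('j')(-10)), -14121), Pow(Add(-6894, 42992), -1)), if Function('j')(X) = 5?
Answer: Rational(-7081, 18049) ≈ -0.39232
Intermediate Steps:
Function('g')(w, I) = Add(-212, w)
Mul(Add(Function('g')(171, Function('j')(-10)), -14121), Pow(Add(-6894, 42992), -1)) = Mul(Add(Add(-212, 171), -14121), Pow(Add(-6894, 42992), -1)) = Mul(Add(-41, -14121), Pow(36098, -1)) = Mul(-14162, Rational(1, 36098)) = Rational(-7081, 18049)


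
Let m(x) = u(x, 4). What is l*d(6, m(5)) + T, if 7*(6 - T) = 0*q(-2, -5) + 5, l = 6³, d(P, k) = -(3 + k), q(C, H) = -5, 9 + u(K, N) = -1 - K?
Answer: 18181/7 ≈ 2597.3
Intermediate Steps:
u(K, N) = -10 - K (u(K, N) = -9 + (-1 - K) = -10 - K)
m(x) = -10 - x
d(P, k) = -3 - k
l = 216
T = 37/7 (T = 6 - (0*(-5) + 5)/7 = 6 - (0 + 5)/7 = 6 - ⅐*5 = 6 - 5/7 = 37/7 ≈ 5.2857)
l*d(6, m(5)) + T = 216*(-3 - (-10 - 1*5)) + 37/7 = 216*(-3 - (-10 - 5)) + 37/7 = 216*(-3 - 1*(-15)) + 37/7 = 216*(-3 + 15) + 37/7 = 216*12 + 37/7 = 2592 + 37/7 = 18181/7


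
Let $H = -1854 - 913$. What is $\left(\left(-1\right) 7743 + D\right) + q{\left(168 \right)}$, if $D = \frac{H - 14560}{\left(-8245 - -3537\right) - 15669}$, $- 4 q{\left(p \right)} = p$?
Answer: $- \frac{158617618}{20377} \approx -7784.1$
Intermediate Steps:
$q{\left(p \right)} = - \frac{p}{4}$
$H = -2767$ ($H = -1854 - 913 = -2767$)
$D = \frac{17327}{20377}$ ($D = \frac{-2767 - 14560}{\left(-8245 - -3537\right) - 15669} = - \frac{17327}{\left(-8245 + 3537\right) - 15669} = - \frac{17327}{-4708 - 15669} = - \frac{17327}{-20377} = \left(-17327\right) \left(- \frac{1}{20377}\right) = \frac{17327}{20377} \approx 0.85032$)
$\left(\left(-1\right) 7743 + D\right) + q{\left(168 \right)} = \left(\left(-1\right) 7743 + \frac{17327}{20377}\right) - 42 = \left(-7743 + \frac{17327}{20377}\right) - 42 = - \frac{157761784}{20377} - 42 = - \frac{158617618}{20377}$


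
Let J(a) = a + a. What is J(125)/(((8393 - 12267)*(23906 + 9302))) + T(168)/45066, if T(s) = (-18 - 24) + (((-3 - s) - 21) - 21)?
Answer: -55810295/9859934344 ≈ -0.0056603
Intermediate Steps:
J(a) = 2*a
T(s) = -87 - s (T(s) = -42 + ((-24 - s) - 21) = -42 + (-45 - s) = -87 - s)
J(125)/(((8393 - 12267)*(23906 + 9302))) + T(168)/45066 = (2*125)/(((8393 - 12267)*(23906 + 9302))) + (-87 - 1*168)/45066 = 250/((-3874*33208)) + (-87 - 168)*(1/45066) = 250/(-128647792) - 255*1/45066 = 250*(-1/128647792) - 85/15022 = -125/64323896 - 85/15022 = -55810295/9859934344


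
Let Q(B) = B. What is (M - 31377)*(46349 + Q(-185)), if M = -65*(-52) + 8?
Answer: -1292084196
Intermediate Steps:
M = 3388 (M = 3380 + 8 = 3388)
(M - 31377)*(46349 + Q(-185)) = (3388 - 31377)*(46349 - 185) = -27989*46164 = -1292084196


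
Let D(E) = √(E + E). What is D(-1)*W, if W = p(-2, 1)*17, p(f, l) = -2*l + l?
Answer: -17*I*√2 ≈ -24.042*I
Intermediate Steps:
p(f, l) = -l
D(E) = √2*√E (D(E) = √(2*E) = √2*√E)
W = -17 (W = -1*1*17 = -1*17 = -17)
D(-1)*W = (√2*√(-1))*(-17) = (√2*I)*(-17) = (I*√2)*(-17) = -17*I*√2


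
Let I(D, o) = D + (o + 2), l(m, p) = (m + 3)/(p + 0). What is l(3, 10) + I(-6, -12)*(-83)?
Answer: 6643/5 ≈ 1328.6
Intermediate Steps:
l(m, p) = (3 + m)/p
I(D, o) = 2 + D + o (I(D, o) = D + (2 + o) = 2 + D + o)
l(3, 10) + I(-6, -12)*(-83) = (3 + 3)/10 + (2 - 6 - 12)*(-83) = (⅒)*6 - 16*(-83) = ⅗ + 1328 = 6643/5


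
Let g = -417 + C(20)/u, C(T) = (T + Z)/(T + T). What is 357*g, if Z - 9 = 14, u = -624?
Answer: -1238595197/8320 ≈ -1.4887e+5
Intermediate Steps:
Z = 23 (Z = 9 + 14 = 23)
C(T) = (23 + T)/(2*T) (C(T) = (T + 23)/(T + T) = (23 + T)/((2*T)) = (23 + T)*(1/(2*T)) = (23 + T)/(2*T))
g = -10408363/24960 (g = -417 + ((½)*(23 + 20)/20)/(-624) = -417 + ((½)*(1/20)*43)*(-1/624) = -417 + (43/40)*(-1/624) = -417 - 43/24960 = -10408363/24960 ≈ -417.00)
357*g = 357*(-10408363/24960) = -1238595197/8320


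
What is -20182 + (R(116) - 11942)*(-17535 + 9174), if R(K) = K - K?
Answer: 99826880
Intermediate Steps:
R(K) = 0
-20182 + (R(116) - 11942)*(-17535 + 9174) = -20182 + (0 - 11942)*(-17535 + 9174) = -20182 - 11942*(-8361) = -20182 + 99847062 = 99826880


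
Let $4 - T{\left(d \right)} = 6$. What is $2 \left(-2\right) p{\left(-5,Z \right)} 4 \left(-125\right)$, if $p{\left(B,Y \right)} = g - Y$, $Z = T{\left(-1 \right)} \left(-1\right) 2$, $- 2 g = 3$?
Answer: $-11000$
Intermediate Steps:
$g = - \frac{3}{2}$ ($g = \left(- \frac{1}{2}\right) 3 = - \frac{3}{2} \approx -1.5$)
$T{\left(d \right)} = -2$ ($T{\left(d \right)} = 4 - 6 = -2$)
$Z = 4$ ($Z = \left(-2\right) \left(-1\right) 2 = 2 \cdot 2 = 4$)
$p{\left(B,Y \right)} = - \frac{3}{2} - Y$
$2 \left(-2\right) p{\left(-5,Z \right)} 4 \left(-125\right) = 2 \left(-2\right) \left(- \frac{3}{2} - 4\right) 4 \left(-125\right) = - 4 \left(- \frac{3}{2} - 4\right) 4 \left(-125\right) = \left(-4\right) \left(- \frac{11}{2}\right) 4 \left(-125\right) = 22 \cdot 4 \left(-125\right) = 88 \left(-125\right) = -11000$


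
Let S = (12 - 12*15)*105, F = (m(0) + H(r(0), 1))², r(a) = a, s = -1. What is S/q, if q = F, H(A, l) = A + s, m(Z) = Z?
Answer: -17640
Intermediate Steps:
H(A, l) = -1 + A (H(A, l) = A - 1 = -1 + A)
F = 1 (F = (0 + (-1 + 0))² = (0 - 1)² = (-1)² = 1)
S = -17640 (S = (12 - 180)*105 = -168*105 = -17640)
q = 1
S/q = -17640/1 = -17640*1 = -17640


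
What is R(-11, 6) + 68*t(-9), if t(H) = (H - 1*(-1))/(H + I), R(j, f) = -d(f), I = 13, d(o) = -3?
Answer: -133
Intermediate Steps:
R(j, f) = 3 (R(j, f) = -1*(-3) = 3)
t(H) = (1 + H)/(13 + H) (t(H) = (H - 1*(-1))/(H + 13) = (H + 1)/(13 + H) = (1 + H)/(13 + H))
R(-11, 6) + 68*t(-9) = 3 + 68*((1 - 9)/(13 - 9)) = 3 + 68*(-8/4) = 3 + 68*((¼)*(-8)) = 3 + 68*(-2) = 3 - 136 = -133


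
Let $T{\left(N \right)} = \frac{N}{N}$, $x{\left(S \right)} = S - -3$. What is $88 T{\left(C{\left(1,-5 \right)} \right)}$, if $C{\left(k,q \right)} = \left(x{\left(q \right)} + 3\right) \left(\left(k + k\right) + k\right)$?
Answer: $88$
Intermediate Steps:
$x{\left(S \right)} = 3 + S$ ($x{\left(S \right)} = S + 3 = 3 + S$)
$C{\left(k,q \right)} = 3 k \left(6 + q\right)$ ($C{\left(k,q \right)} = \left(\left(3 + q\right) + 3\right) \left(\left(k + k\right) + k\right) = \left(6 + q\right) \left(2 k + k\right) = \left(6 + q\right) 3 k = 3 k \left(6 + q\right)$)
$T{\left(N \right)} = 1$
$88 T{\left(C{\left(1,-5 \right)} \right)} = 88 \cdot 1 = 88$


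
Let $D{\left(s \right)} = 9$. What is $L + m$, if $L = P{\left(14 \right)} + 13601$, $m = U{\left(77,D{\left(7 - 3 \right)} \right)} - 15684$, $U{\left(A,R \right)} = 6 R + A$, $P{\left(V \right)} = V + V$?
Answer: $-1924$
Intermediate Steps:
$P{\left(V \right)} = 2 V$
$U{\left(A,R \right)} = A + 6 R$
$m = -15553$ ($m = \left(77 + 6 \cdot 9\right) - 15684 = \left(77 + 54\right) - 15684 = 131 - 15684 = -15553$)
$L = 13629$ ($L = 2 \cdot 14 + 13601 = 28 + 13601 = 13629$)
$L + m = 13629 - 15553 = -1924$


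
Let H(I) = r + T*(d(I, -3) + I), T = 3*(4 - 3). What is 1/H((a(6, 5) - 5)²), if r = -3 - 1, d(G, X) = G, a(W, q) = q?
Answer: -¼ ≈ -0.25000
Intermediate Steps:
T = 3 (T = 3*1 = 3)
r = -4
H(I) = -4 + 6*I (H(I) = -4 + 3*(I + I) = -4 + 3*(2*I) = -4 + 6*I)
1/H((a(6, 5) - 5)²) = 1/(-4 + 6*(5 - 5)²) = 1/(-4 + 6*0²) = 1/(-4 + 6*0) = 1/(-4 + 0) = 1/(-4) = -¼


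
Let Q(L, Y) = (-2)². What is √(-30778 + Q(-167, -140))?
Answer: I*√30774 ≈ 175.43*I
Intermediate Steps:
Q(L, Y) = 4
√(-30778 + Q(-167, -140)) = √(-30778 + 4) = √(-30774) = I*√30774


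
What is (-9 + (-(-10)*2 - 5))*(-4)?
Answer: -24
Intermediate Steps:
(-9 + (-(-10)*2 - 5))*(-4) = (-9 + (-5*(-4) - 5))*(-4) = (-9 + (20 - 5))*(-4) = (-9 + 15)*(-4) = 6*(-4) = -24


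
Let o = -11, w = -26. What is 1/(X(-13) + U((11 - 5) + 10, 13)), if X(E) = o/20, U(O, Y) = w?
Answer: -20/531 ≈ -0.037665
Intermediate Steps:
U(O, Y) = -26
X(E) = -11/20
1/(X(-13) + U((11 - 5) + 10, 13)) = 1/(-11/20 - 26) = 1/(-531/20) = -20/531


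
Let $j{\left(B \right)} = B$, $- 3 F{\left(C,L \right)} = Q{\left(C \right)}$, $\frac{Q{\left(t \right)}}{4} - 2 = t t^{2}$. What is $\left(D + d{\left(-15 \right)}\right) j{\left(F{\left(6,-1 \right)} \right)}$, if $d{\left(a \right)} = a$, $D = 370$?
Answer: $- \frac{309560}{3} \approx -1.0319 \cdot 10^{5}$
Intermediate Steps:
$Q{\left(t \right)} = 8 + 4 t^{3}$ ($Q{\left(t \right)} = 8 + 4 t t^{2} = 8 + 4 t^{3}$)
$F{\left(C,L \right)} = - \frac{8}{3} - \frac{4 C^{3}}{3}$ ($F{\left(C,L \right)} = - \frac{8 + 4 C^{3}}{3} = - \frac{8}{3} - \frac{4 C^{3}}{3}$)
$\left(D + d{\left(-15 \right)}\right) j{\left(F{\left(6,-1 \right)} \right)} = \left(370 - 15\right) \left(- \frac{8}{3} - \frac{4 \cdot 6^{3}}{3}\right) = 355 \left(- \frac{8}{3} - 288\right) = 355 \left(- \frac{872}{3}\right) = - \frac{309560}{3}$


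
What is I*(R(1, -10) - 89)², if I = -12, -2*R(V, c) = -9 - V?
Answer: -84672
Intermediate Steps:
R(V, c) = 9/2 + V/2 (R(V, c) = -(-9 - V)/2 = 9/2 + V/2)
I*(R(1, -10) - 89)² = -12*((9/2 + (½)*1) - 89)² = -12*((9/2 + ½) - 89)² = -12*(5 - 89)² = -12*(-84)² = -12*7056 = -84672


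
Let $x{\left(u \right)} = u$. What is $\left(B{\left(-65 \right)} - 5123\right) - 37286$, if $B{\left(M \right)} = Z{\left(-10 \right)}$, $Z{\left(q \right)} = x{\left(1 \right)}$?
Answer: $-42408$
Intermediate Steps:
$Z{\left(q \right)} = 1$
$B{\left(M \right)} = 1$
$\left(B{\left(-65 \right)} - 5123\right) - 37286 = \left(1 - 5123\right) - 37286 = -5122 - 37286 = -42408$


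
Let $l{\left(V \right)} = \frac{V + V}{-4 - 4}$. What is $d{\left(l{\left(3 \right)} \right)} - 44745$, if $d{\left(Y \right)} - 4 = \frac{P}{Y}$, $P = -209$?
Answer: $- \frac{133387}{3} \approx -44462.0$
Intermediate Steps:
$l{\left(V \right)} = - \frac{V}{4}$ ($l{\left(V \right)} = \frac{2 V}{-8} = 2 V \left(- \frac{1}{8}\right) = - \frac{V}{4}$)
$d{\left(Y \right)} = 4 - \frac{209}{Y}$
$d{\left(l{\left(3 \right)} \right)} - 44745 = \left(4 - \frac{209}{\left(- \frac{1}{4}\right) 3}\right) - 44745 = \left(4 - \frac{209}{- \frac{3}{4}}\right) - 44745 = \left(4 - - \frac{836}{3}\right) - 44745 = \left(4 + \frac{836}{3}\right) - 44745 = \frac{848}{3} - 44745 = - \frac{133387}{3}$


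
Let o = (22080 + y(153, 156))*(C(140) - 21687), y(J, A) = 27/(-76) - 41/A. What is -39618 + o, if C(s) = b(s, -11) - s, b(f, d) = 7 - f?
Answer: -119771002686/247 ≈ -4.8490e+8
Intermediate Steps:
y(J, A) = -27/76 - 41/A (y(J, A) = 27*(-1/76) - 41/A = -27/76 - 41/A)
C(s) = 7 - 2*s (C(s) = (7 - s) - s = 7 - 2*s)
o = -119761217040/247 (o = (22080 + (-27/76 - 41/156))*((7 - 2*140) - 21687) = (22080 + (-27/76 - 41*1/156))*((7 - 280) - 21687) = (22080 + (-27/76 - 41/156))*(-273 - 21687) = (22080 - 458/741)*(-21960) = (16360822/741)*(-21960) = -119761217040/247 ≈ -4.8486e+8)
-39618 + o = -39618 - 119761217040/247 = -119771002686/247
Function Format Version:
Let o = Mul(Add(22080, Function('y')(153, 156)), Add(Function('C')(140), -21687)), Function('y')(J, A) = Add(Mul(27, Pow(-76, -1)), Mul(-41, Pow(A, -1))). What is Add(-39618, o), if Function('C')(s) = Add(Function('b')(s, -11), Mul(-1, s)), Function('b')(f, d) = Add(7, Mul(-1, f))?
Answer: Rational(-119771002686, 247) ≈ -4.8490e+8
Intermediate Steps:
Function('y')(J, A) = Add(Rational(-27, 76), Mul(-41, Pow(A, -1))) (Function('y')(J, A) = Add(Mul(27, Rational(-1, 76)), Mul(-41, Pow(A, -1))) = Add(Rational(-27, 76), Mul(-41, Pow(A, -1))))
Function('C')(s) = Add(7, Mul(-2, s)) (Function('C')(s) = Add(Add(7, Mul(-1, s)), Mul(-1, s)) = Add(7, Mul(-2, s)))
o = Rational(-119761217040, 247) (o = Mul(Add(22080, Add(Rational(-27, 76), Mul(-41, Pow(156, -1)))), Add(Add(7, Mul(-2, 140)), -21687)) = Mul(Add(22080, Add(Rational(-27, 76), Mul(-41, Rational(1, 156)))), Add(Add(7, -280), -21687)) = Mul(Add(22080, Add(Rational(-27, 76), Rational(-41, 156))), Add(-273, -21687)) = Mul(Add(22080, Rational(-458, 741)), -21960) = Mul(Rational(16360822, 741), -21960) = Rational(-119761217040, 247) ≈ -4.8486e+8)
Add(-39618, o) = Add(-39618, Rational(-119761217040, 247)) = Rational(-119771002686, 247)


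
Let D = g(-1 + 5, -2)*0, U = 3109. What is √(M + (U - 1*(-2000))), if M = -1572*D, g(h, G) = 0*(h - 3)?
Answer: √5109 ≈ 71.477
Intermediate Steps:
g(h, G) = 0 (g(h, G) = 0*(-3 + h) = 0)
D = 0 (D = 0*0 = 0)
M = 0 (M = -1572*0 = 0)
√(M + (U - 1*(-2000))) = √(0 + (3109 - 1*(-2000))) = √(0 + (3109 + 2000)) = √(0 + 5109) = √5109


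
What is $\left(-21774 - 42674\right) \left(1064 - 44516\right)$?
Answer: $2800394496$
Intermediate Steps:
$\left(-21774 - 42674\right) \left(1064 - 44516\right) = \left(-64448\right) \left(-43452\right) = 2800394496$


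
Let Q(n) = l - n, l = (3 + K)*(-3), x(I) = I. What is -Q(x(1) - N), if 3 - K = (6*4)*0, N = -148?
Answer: 167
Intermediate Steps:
K = 3 (K = 3 - 6*4*0 = 3 - 24*0 = 3 - 1*0 = 3 + 0 = 3)
l = -18 (l = (3 + 3)*(-3) = 6*(-3) = -18)
Q(n) = -18 - n
-Q(x(1) - N) = -(-18 - (1 - 1*(-148))) = -(-18 - (1 + 148)) = -(-18 - 1*149) = -(-18 - 149) = -1*(-167) = 167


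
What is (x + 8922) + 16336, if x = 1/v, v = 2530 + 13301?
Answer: 399859399/15831 ≈ 25258.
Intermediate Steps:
v = 15831
x = 1/15831 ≈ 6.3167e-5
(x + 8922) + 16336 = (1/15831 + 8922) + 16336 = 141244183/15831 + 16336 = 399859399/15831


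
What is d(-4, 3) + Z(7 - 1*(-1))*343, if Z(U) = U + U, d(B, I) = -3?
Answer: 5485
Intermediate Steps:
Z(U) = 2*U
d(-4, 3) + Z(7 - 1*(-1))*343 = -3 + (2*(7 - 1*(-1)))*343 = -3 + (2*(7 + 1))*343 = -3 + (2*8)*343 = -3 + 16*343 = -3 + 5488 = 5485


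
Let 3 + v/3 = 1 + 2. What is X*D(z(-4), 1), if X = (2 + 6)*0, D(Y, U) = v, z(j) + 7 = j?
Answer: 0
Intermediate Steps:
z(j) = -7 + j
v = 0 (v = -9 + 3*(1 + 2) = -9 + 3*3 = -9 + 9 = 0)
D(Y, U) = 0
X = 0 (X = 8*0 = 0)
X*D(z(-4), 1) = 0*0 = 0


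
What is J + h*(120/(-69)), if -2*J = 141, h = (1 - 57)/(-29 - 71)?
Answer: -16439/230 ≈ -71.474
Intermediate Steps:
h = 14/25 (h = -56/(-100) = -56*(-1/100) = 14/25 ≈ 0.56000)
J = -141/2 (J = -½*141 = -141/2 ≈ -70.500)
J + h*(120/(-69)) = -141/2 + 14*(120/(-69))/25 = -141/2 + 14*(120*(-1/69))/25 = -141/2 + (14/25)*(-40/23) = -141/2 - 112/115 = -16439/230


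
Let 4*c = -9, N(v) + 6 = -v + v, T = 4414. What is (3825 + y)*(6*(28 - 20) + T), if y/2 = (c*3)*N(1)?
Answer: 17428572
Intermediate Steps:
N(v) = -6 (N(v) = -6 + (-v + v) = -6 + 0 = -6)
c = -9/4 (c = (¼)*(-9) = -9/4 ≈ -2.2500)
y = 81 (y = 2*(-9/4*3*(-6)) = 2*(-27/4*(-6)) = 2*(81/2) = 81)
(3825 + y)*(6*(28 - 20) + T) = (3825 + 81)*(6*(28 - 20) + 4414) = 3906*(6*8 + 4414) = 3906*(48 + 4414) = 3906*4462 = 17428572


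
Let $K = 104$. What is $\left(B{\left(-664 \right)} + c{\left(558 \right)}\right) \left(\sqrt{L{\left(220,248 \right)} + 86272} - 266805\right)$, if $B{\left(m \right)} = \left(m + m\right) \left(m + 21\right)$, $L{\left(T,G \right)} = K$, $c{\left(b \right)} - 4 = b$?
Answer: $-227975801130 + 1708932 \sqrt{21594} \approx -2.2772 \cdot 10^{11}$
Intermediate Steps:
$c{\left(b \right)} = 4 + b$
$L{\left(T,G \right)} = 104$
$B{\left(m \right)} = 2 m \left(21 + m\right)$
$\left(B{\left(-664 \right)} + c{\left(558 \right)}\right) \left(\sqrt{L{\left(220,248 \right)} + 86272} - 266805\right) = \left(2 \left(-664\right) \left(21 - 664\right) + \left(4 + 558\right)\right) \left(\sqrt{104 + 86272} - 266805\right) = \left(2 \left(-664\right) \left(-643\right) + 562\right) \left(\sqrt{86376} - 266805\right) = \left(853904 + 562\right) \left(2 \sqrt{21594} - 266805\right) = 854466 \left(-266805 + 2 \sqrt{21594}\right) = -227975801130 + 1708932 \sqrt{21594}$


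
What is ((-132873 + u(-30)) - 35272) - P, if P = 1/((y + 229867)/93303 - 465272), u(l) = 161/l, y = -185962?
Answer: -72996141596321677/434112295110 ≈ -1.6815e+5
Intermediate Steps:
P = -31101/14470409837 (P = 1/((-185962 + 229867)/93303 - 465272) = 1/(43905*(1/93303) - 465272) = 1/(14635/31101 - 465272) = 1/(-14470409837/31101) = -31101/14470409837 ≈ -2.1493e-6)
((-132873 + u(-30)) - 35272) - P = ((-132873 + 161/(-30)) - 35272) - 1*(-31101/14470409837) = ((-132873 + 161*(-1/30)) - 35272) + 31101/14470409837 = ((-132873 - 161/30) - 35272) + 31101/14470409837 = (-3986351/30 - 35272) + 31101/14470409837 = -5044511/30 + 31101/14470409837 = -72996141596321677/434112295110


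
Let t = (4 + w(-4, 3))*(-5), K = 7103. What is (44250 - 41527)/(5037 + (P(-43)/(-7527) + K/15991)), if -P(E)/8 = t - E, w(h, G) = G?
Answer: 327751871811/606329250214 ≈ 0.54055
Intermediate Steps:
t = -35 (t = (4 + 3)*(-5) = 7*(-5) = -35)
P(E) = 280 + 8*E (P(E) = -8*(-35 - E) = 280 + 8*E)
(44250 - 41527)/(5037 + (P(-43)/(-7527) + K/15991)) = (44250 - 41527)/(5037 + ((280 + 8*(-43))/(-7527) + 7103/15991)) = 2723/(5037 + ((280 - 344)*(-1/7527) + 7103*(1/15991))) = 2723/(5037 + (-64*(-1/7527) + 7103/15991)) = 2723/(5037 + (64/7527 + 7103/15991)) = 2723/(5037 + 54487705/120364257) = 2723/(606329250214/120364257) = 2723*(120364257/606329250214) = 327751871811/606329250214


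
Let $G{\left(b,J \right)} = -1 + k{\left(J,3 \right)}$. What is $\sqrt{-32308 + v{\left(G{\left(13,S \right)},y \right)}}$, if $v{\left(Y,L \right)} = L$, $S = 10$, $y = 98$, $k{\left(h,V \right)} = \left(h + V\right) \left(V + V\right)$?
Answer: $i \sqrt{32210} \approx 179.47 i$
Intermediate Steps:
$k{\left(h,V \right)} = 2 V \left(V + h\right)$ ($k{\left(h,V \right)} = \left(V + h\right) 2 V = 2 V \left(V + h\right)$)
$G{\left(b,J \right)} = 17 + 6 J$ ($G{\left(b,J \right)} = -1 + 2 \cdot 3 \left(3 + J\right) = -1 + \left(18 + 6 J\right) = 17 + 6 J$)
$\sqrt{-32308 + v{\left(G{\left(13,S \right)},y \right)}} = \sqrt{-32308 + 98} = \sqrt{-32210} = i \sqrt{32210}$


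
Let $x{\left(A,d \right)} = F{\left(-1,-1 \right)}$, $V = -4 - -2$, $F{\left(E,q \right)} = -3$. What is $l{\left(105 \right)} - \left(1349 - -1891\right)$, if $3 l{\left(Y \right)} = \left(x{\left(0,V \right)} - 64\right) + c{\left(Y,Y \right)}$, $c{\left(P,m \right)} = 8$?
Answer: $- \frac{9779}{3} \approx -3259.7$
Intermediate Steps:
$V = -2$ ($V = -4 + 2 = -2$)
$x{\left(A,d \right)} = -3$
$l{\left(Y \right)} = - \frac{59}{3}$ ($l{\left(Y \right)} = \frac{\left(-3 - 64\right) + 8}{3} = \frac{-67 + 8}{3} = \frac{1}{3} \left(-59\right) = - \frac{59}{3}$)
$l{\left(105 \right)} - \left(1349 - -1891\right) = - \frac{59}{3} - \left(1349 - -1891\right) = - \frac{59}{3} - \left(1349 + 1891\right) = - \frac{59}{3} - 3240 = - \frac{9779}{3}$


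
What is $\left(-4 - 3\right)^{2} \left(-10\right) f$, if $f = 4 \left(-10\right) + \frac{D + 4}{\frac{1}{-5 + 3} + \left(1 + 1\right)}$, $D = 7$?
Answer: $\frac{48020}{3} \approx 16007.0$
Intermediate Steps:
$f = - \frac{98}{3}$ ($f = 4 \left(-10\right) + \frac{7 + 4}{\frac{1}{-5 + 3} + \left(1 + 1\right)} = -40 + \frac{11}{\frac{1}{-2} + 2} = -40 + \frac{11}{- \frac{1}{2} + 2} = -40 + \frac{11}{\frac{3}{2}} = -40 + 11 \cdot \frac{2}{3} = -40 + \frac{22}{3} = - \frac{98}{3} \approx -32.667$)
$\left(-4 - 3\right)^{2} \left(-10\right) f = \left(-4 - 3\right)^{2} \left(-10\right) \left(- \frac{98}{3}\right) = \left(-7\right)^{2} \left(-10\right) \left(- \frac{98}{3}\right) = 49 \left(-10\right) \left(- \frac{98}{3}\right) = \left(-490\right) \left(- \frac{98}{3}\right) = \frac{48020}{3}$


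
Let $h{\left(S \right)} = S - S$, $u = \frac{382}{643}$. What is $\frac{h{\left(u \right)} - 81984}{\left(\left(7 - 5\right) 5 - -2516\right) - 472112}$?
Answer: $\frac{40992}{234793} \approx 0.17459$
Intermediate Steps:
$u = \frac{382}{643}$ ($u = 382 \cdot \frac{1}{643} = \frac{382}{643} \approx 0.59409$)
$h{\left(S \right)} = 0$
$\frac{h{\left(u \right)} - 81984}{\left(\left(7 - 5\right) 5 - -2516\right) - 472112} = \frac{0 - 81984}{\left(\left(7 - 5\right) 5 - -2516\right) - 472112} = - \frac{81984}{\left(2 \cdot 5 + 2516\right) - 472112} = - \frac{81984}{\left(10 + 2516\right) - 472112} = - \frac{81984}{2526 - 472112} = - \frac{81984}{-469586} = \left(-81984\right) \left(- \frac{1}{469586}\right) = \frac{40992}{234793}$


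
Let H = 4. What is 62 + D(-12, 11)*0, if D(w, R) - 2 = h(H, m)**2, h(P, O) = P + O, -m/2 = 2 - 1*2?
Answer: 62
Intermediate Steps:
m = 0 (m = -2*(2 - 1*2) = -2*(2 - 2) = -2*0 = 0)
h(P, O) = O + P
D(w, R) = 18 (D(w, R) = 2 + (0 + 4)**2 = 2 + 4**2 = 2 + 16 = 18)
62 + D(-12, 11)*0 = 62 + 18*0 = 62 + 0 = 62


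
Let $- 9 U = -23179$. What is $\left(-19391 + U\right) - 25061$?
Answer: $- \frac{376889}{9} \approx -41877.0$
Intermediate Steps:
$U = \frac{23179}{9}$ ($U = \left(- \frac{1}{9}\right) \left(-23179\right) = \frac{23179}{9} \approx 2575.4$)
$\left(-19391 + U\right) - 25061 = \left(-19391 + \frac{23179}{9}\right) - 25061 = - \frac{151340}{9} - 25061 = - \frac{376889}{9}$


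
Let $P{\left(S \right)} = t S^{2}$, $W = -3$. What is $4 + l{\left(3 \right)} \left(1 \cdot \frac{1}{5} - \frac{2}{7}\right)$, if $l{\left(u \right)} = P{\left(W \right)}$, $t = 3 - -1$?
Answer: $\frac{32}{35} \approx 0.91429$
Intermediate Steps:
$t = 4$ ($t = 3 + 1 = 4$)
$P{\left(S \right)} = 4 S^{2}$
$l{\left(u \right)} = 36$ ($l{\left(u \right)} = 4 \left(-3\right)^{2} = 4 \cdot 9 = 36$)
$4 + l{\left(3 \right)} \left(1 \cdot \frac{1}{5} - \frac{2}{7}\right) = 4 + 36 \left(1 \cdot \frac{1}{5} - \frac{2}{7}\right) = 4 + 36 \left(\frac{1}{5} - \frac{2}{7}\right) = 4 + 36 \left(- \frac{3}{35}\right) = 4 - \frac{108}{35} = \frac{32}{35}$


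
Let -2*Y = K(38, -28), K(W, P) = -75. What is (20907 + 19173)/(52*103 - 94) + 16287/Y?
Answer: 9689466/21925 ≈ 441.94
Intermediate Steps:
Y = 75/2 (Y = -1/2*(-75) = 75/2 ≈ 37.500)
(20907 + 19173)/(52*103 - 94) + 16287/Y = (20907 + 19173)/(52*103 - 94) + 16287/(75/2) = 40080/(5356 - 94) + 16287*(2/75) = 40080/5262 + 10858/25 = 40080*(1/5262) + 10858/25 = 6680/877 + 10858/25 = 9689466/21925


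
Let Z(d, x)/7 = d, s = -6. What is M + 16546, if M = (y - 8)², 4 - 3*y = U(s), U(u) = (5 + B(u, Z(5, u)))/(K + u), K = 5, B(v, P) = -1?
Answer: 149170/9 ≈ 16574.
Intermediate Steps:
Z(d, x) = 7*d
U(u) = 4/(5 + u) (U(u) = (5 - 1)/(5 + u) = 4/(5 + u))
y = 8/3 (y = 4/3 - 4/(3*(5 - 6)) = 4/3 - 4/(3*(-1)) = 4/3 - 4*(-1)/3 = 4/3 - ⅓*(-4) = 4/3 + 4/3 = 8/3 ≈ 2.6667)
M = 256/9 (M = (8/3 - 8)² = (-16/3)² = 256/9 ≈ 28.444)
M + 16546 = 256/9 + 16546 = 149170/9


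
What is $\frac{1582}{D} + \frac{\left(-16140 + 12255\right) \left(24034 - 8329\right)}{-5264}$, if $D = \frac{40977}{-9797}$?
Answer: $\frac{345511662467}{30814704} \approx 11213.0$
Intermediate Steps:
$D = - \frac{40977}{9797}$ ($D = 40977 \left(- \frac{1}{9797}\right) = - \frac{40977}{9797} \approx -4.1826$)
$\frac{1582}{D} + \frac{\left(-16140 + 12255\right) \left(24034 - 8329\right)}{-5264} = \frac{1582}{- \frac{40977}{9797}} + \frac{\left(-16140 + 12255\right) \left(24034 - 8329\right)}{-5264} = 1582 \left(- \frac{9797}{40977}\right) + \left(-3885\right) 15705 \left(- \frac{1}{5264}\right) = - \frac{15498854}{40977} - - \frac{8716275}{752} = - \frac{15498854}{40977} + \frac{8716275}{752} = \frac{345511662467}{30814704}$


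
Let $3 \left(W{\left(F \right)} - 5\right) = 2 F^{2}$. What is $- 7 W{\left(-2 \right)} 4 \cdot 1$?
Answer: $- \frac{644}{3} \approx -214.67$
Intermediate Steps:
$W{\left(F \right)} = 5 + \frac{2 F^{2}}{3}$
$- 7 W{\left(-2 \right)} 4 \cdot 1 = - 7 \left(5 + \frac{2 \left(-2\right)^{2}}{3}\right) 4 \cdot 1 = - 7 \left(5 + \frac{2}{3} \cdot 4\right) 4 = - 7 \left(5 + \frac{8}{3}\right) 4 = \left(-7\right) \frac{23}{3} \cdot 4 = \left(- \frac{161}{3}\right) 4 = - \frac{644}{3}$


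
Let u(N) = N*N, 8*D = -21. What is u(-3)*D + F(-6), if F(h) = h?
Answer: -237/8 ≈ -29.625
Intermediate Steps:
D = -21/8 (D = (⅛)*(-21) = -21/8 ≈ -2.6250)
u(N) = N²
u(-3)*D + F(-6) = (-3)²*(-21/8) - 6 = 9*(-21/8) - 6 = -189/8 - 6 = -237/8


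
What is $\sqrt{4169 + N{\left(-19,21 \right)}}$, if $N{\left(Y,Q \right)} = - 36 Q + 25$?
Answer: $3 \sqrt{382} \approx 58.634$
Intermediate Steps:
$N{\left(Y,Q \right)} = 25 - 36 Q$
$\sqrt{4169 + N{\left(-19,21 \right)}} = \sqrt{4169 + \left(25 - 756\right)} = \sqrt{4169 - 731} = \sqrt{3438} = 3 \sqrt{382}$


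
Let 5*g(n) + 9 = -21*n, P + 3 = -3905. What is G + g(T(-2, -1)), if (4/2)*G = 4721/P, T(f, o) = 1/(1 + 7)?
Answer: -57233/19540 ≈ -2.9290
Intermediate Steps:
P = -3908 (P = -3 - 3905 = -3908)
T(f, o) = ⅛ (T(f, o) = 1/8 = ⅛)
G = -4721/7816 (G = (4721/(-3908))/2 = (4721*(-1/3908))/2 = (½)*(-4721/3908) = -4721/7816 ≈ -0.60402)
g(n) = -9/5 - 21*n/5 (g(n) = -9/5 + (-21*n)/5 = -9/5 - 21*n/5)
G + g(T(-2, -1)) = -4721/7816 + (-9/5 - 21/5*⅛) = -4721/7816 + (-9/5 - 21/40) = -4721/7816 - 93/40 = -57233/19540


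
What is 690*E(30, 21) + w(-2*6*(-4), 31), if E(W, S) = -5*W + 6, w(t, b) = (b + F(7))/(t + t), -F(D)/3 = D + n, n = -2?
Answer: -596159/6 ≈ -99360.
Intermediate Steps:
F(D) = 6 - 3*D (F(D) = -3*(D - 2) = -3*(-2 + D) = 6 - 3*D)
w(t, b) = (-15 + b)/(2*t) (w(t, b) = (b + (6 - 3*7))/(t + t) = (b + (6 - 21))/((2*t)) = (b - 15)*(1/(2*t)) = (-15 + b)*(1/(2*t)) = (-15 + b)/(2*t))
E(W, S) = 6 - 5*W
690*E(30, 21) + w(-2*6*(-4), 31) = 690*(6 - 5*30) + (-15 + 31)/(2*((-2*6*(-4)))) = 690*(6 - 150) + (½)*16/(-12*(-4)) = 690*(-144) + (½)*16/48 = -99360 + (½)*(1/48)*16 = -99360 + ⅙ = -596159/6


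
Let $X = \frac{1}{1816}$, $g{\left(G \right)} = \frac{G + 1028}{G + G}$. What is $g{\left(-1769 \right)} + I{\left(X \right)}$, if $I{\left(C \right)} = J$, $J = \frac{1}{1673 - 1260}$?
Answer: $\frac{309571}{1461194} \approx 0.21186$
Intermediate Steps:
$g{\left(G \right)} = \frac{1028 + G}{2 G}$
$X = \frac{1}{1816} \approx 0.00055066$
$J = \frac{1}{413} \approx 0.0024213$
$I{\left(C \right)} = \frac{1}{413}$
$g{\left(-1769 \right)} + I{\left(X \right)} = \frac{1028 - 1769}{2 \left(-1769\right)} + \frac{1}{413} = \frac{1}{2} \left(- \frac{1}{1769}\right) \left(-741\right) + \frac{1}{413} = \frac{741}{3538} + \frac{1}{413} = \frac{309571}{1461194}$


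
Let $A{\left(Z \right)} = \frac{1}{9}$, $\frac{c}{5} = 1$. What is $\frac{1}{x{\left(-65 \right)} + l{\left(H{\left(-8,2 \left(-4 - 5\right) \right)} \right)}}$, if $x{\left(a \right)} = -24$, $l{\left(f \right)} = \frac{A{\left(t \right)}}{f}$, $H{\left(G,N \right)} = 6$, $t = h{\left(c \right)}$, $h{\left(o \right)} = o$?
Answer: $- \frac{54}{1295} \approx -0.041699$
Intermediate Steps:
$c = 5$ ($c = 5 \cdot 1 = 5$)
$t = 5$
$A{\left(Z \right)} = \frac{1}{9}$
$l{\left(f \right)} = \frac{1}{9 f}$
$\frac{1}{x{\left(-65 \right)} + l{\left(H{\left(-8,2 \left(-4 - 5\right) \right)} \right)}} = \frac{1}{-24 + \frac{1}{9 \cdot 6}} = \frac{1}{-24 + \frac{1}{9} \cdot \frac{1}{6}} = \frac{1}{-24 + \frac{1}{54}} = \frac{1}{- \frac{1295}{54}} = - \frac{54}{1295}$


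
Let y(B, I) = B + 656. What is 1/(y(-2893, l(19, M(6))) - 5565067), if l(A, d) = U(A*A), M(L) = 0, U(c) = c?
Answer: -1/5567304 ≈ -1.7962e-7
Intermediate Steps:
l(A, d) = A² (l(A, d) = A*A = A²)
y(B, I) = 656 + B
1/(y(-2893, l(19, M(6))) - 5565067) = 1/((656 - 2893) - 5565067) = 1/(-2237 - 5565067) = 1/(-5567304) = -1/5567304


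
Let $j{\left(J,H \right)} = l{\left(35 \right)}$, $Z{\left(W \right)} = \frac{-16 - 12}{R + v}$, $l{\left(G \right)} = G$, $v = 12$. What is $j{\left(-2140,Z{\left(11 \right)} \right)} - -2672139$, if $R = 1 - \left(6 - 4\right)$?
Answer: $2672174$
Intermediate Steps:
$R = -1$ ($R = 1 - 2 = -1$)
$Z{\left(W \right)} = - \frac{28}{11}$ ($Z{\left(W \right)} = \frac{-16 - 12}{-1 + 12} = - \frac{28}{11}$)
$j{\left(J,H \right)} = 35$
$j{\left(-2140,Z{\left(11 \right)} \right)} - -2672139 = 35 - -2672139 = 35 + 2672139 = 2672174$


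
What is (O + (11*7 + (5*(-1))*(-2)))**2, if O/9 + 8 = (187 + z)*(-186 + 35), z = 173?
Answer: 239341100625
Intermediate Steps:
O = -489312 (O = -72 + 9*((187 + 173)*(-186 + 35)) = -72 + 9*(360*(-151)) = -72 + 9*(-54360) = -72 - 489240 = -489312)
(O + (11*7 + (5*(-1))*(-2)))**2 = (-489312 + (11*7 + (5*(-1))*(-2)))**2 = (-489312 + (77 - 5*(-2)))**2 = (-489312 + (77 + 10))**2 = (-489312 + 87)**2 = (-489225)**2 = 239341100625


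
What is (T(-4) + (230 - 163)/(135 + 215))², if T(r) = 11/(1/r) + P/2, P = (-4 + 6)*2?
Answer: 214124689/122500 ≈ 1748.0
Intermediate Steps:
P = 4 (P = 2*2 = 4)
T(r) = 2 + 11*r (T(r) = 11/(1/r) + 4/2 = 11*r + 4*(½) = 11*r + 2 = 2 + 11*r)
(T(-4) + (230 - 163)/(135 + 215))² = ((2 + 11*(-4)) + (230 - 163)/(135 + 215))² = ((2 - 44) + 67/350)² = (-42 + 67*(1/350))² = (-42 + 67/350)² = (-14633/350)² = 214124689/122500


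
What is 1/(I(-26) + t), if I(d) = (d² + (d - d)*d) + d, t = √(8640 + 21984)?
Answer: 325/195938 - √1914/97969 ≈ 0.0012121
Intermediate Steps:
t = 4*√1914 (t = √30624 = 4*√1914 ≈ 175.00)
I(d) = d + d² (I(d) = (d² + 0*d) + d = (d² + 0) + d = d² + d = d + d²)
1/(I(-26) + t) = 1/(-26*(1 - 26) + 4*√1914) = 1/(-26*(-25) + 4*√1914) = 1/(650 + 4*√1914)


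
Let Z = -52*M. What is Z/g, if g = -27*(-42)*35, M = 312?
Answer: -2704/6615 ≈ -0.40877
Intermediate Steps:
g = 39690 (g = 1134*35 = 39690)
Z = -16224 (Z = -52*312 = -16224)
Z/g = -16224/39690 = -16224*1/39690 = -2704/6615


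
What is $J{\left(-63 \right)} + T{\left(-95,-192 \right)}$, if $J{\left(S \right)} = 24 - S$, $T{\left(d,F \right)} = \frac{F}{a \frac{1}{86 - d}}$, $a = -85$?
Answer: $\frac{42147}{85} \approx 495.85$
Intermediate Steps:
$T{\left(d,F \right)} = F \left(- \frac{86}{85} + \frac{d}{85}\right)$ ($T{\left(d,F \right)} = \frac{F}{\left(-85\right) \frac{1}{86 - d}} = F \left(- \frac{86}{85} + \frac{d}{85}\right)$)
$J{\left(-63 \right)} + T{\left(-95,-192 \right)} = \left(24 - -63\right) + \frac{1}{85} \left(-192\right) \left(-86 - 95\right) = \left(24 + 63\right) + \frac{1}{85} \left(-192\right) \left(-181\right) = 87 + \frac{34752}{85} = \frac{42147}{85}$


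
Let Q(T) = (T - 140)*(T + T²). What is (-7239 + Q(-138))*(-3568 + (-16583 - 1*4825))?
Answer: 131451360432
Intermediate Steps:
Q(T) = (-140 + T)*(T + T²)
(-7239 + Q(-138))*(-3568 + (-16583 - 1*4825)) = (-7239 - 138*(-140 + (-138)² - 139*(-138)))*(-3568 + (-16583 - 1*4825)) = (-7239 - 138*(-140 + 19044 + 19182))*(-3568 + (-16583 - 4825)) = (-7239 - 138*38086)*(-3568 - 21408) = (-7239 - 5255868)*(-24976) = -5263107*(-24976) = 131451360432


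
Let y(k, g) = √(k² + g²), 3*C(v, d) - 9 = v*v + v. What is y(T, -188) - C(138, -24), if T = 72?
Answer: -6397 + 4*√2533 ≈ -6195.7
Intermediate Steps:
C(v, d) = 3 + v/3 + v²/3 (C(v, d) = 3 + (v*v + v)/3 = 3 + (v² + v)/3 = 3 + (v + v²)/3 = 3 + (v/3 + v²/3) = 3 + v/3 + v²/3)
y(k, g) = √(g² + k²)
y(T, -188) - C(138, -24) = √((-188)² + 72²) - (3 + (⅓)*138 + (⅓)*138²) = √(35344 + 5184) - (3 + 46 + (⅓)*19044) = √40528 - (3 + 46 + 6348) = 4*√2533 - 1*6397 = 4*√2533 - 6397 = -6397 + 4*√2533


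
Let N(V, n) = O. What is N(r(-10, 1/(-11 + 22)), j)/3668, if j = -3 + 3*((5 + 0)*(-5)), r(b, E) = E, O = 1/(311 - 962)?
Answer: -1/2387868 ≈ -4.1878e-7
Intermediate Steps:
O = -1/651 (O = 1/(-651) = -1/651 ≈ -0.0015361)
j = -78 (j = -3 + 3*(5*(-5)) = -3 + 3*(-25) = -3 - 75 = -78)
N(V, n) = -1/651
N(r(-10, 1/(-11 + 22)), j)/3668 = -1/651/3668 = -1/651*1/3668 = -1/2387868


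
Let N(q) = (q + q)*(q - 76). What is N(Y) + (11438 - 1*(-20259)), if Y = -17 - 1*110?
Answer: 83259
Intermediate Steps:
Y = -127 (Y = -17 - 110 = -127)
N(q) = 2*q*(-76 + q) (N(q) = (2*q)*(-76 + q) = 2*q*(-76 + q))
N(Y) + (11438 - 1*(-20259)) = 2*(-127)*(-76 - 127) + (11438 - 1*(-20259)) = 2*(-127)*(-203) + (11438 + 20259) = 51562 + 31697 = 83259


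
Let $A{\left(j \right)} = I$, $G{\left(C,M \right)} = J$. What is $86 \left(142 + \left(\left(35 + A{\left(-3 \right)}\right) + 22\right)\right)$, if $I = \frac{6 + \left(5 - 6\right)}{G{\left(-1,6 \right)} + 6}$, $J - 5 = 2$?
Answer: $\frac{222912}{13} \approx 17147.0$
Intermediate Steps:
$J = 7$ ($J = 5 + 2 = 7$)
$G{\left(C,M \right)} = 7$
$I = \frac{5}{13}$ ($I = \frac{6 + \left(5 - 6\right)}{7 + 6} = \frac{6 + \left(5 - 6\right)}{13} = \left(6 - 1\right) \frac{1}{13} = 5 \cdot \frac{1}{13} = \frac{5}{13} \approx 0.38462$)
$A{\left(j \right)} = \frac{5}{13}$
$86 \left(142 + \left(\left(35 + A{\left(-3 \right)}\right) + 22\right)\right) = 86 \left(142 + \left(\left(35 + \frac{5}{13}\right) + 22\right)\right) = 86 \left(142 + \left(\frac{460}{13} + 22\right)\right) = 86 \left(142 + \frac{746}{13}\right) = 86 \cdot \frac{2592}{13} = \frac{222912}{13}$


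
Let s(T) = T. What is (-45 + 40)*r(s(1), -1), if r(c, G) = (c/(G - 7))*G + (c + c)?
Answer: -85/8 ≈ -10.625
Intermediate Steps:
r(c, G) = 2*c + G*c/(-7 + G) (r(c, G) = (c/(-7 + G))*G + 2*c = G*c/(-7 + G) + 2*c = 2*c + G*c/(-7 + G))
(-45 + 40)*r(s(1), -1) = (-45 + 40)*(1*(-14 + 3*(-1))/(-7 - 1)) = -5*(-14 - 3)/(-8) = -5*(-1)*(-17)/8 = -5*17/8 = -85/8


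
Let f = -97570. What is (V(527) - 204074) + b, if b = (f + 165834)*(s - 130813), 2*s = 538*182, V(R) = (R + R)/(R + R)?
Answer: -5587953793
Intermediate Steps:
V(R) = 1 (V(R) = (2*R)/((2*R)) = (2*R)*(1/(2*R)) = 1)
s = 48958 (s = (538*182)/2 = (1/2)*97916 = 48958)
b = -5587749720 (b = (-97570 + 165834)*(48958 - 130813) = 68264*(-81855) = -5587749720)
(V(527) - 204074) + b = (1 - 204074) - 5587749720 = -204073 - 5587749720 = -5587953793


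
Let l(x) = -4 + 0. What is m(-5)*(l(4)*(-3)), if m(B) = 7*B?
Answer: -420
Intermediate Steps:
l(x) = -4
m(-5)*(l(4)*(-3)) = (7*(-5))*(-4*(-3)) = -35*12 = -420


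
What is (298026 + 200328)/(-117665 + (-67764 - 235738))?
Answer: -166118/140389 ≈ -1.1833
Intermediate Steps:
(298026 + 200328)/(-117665 + (-67764 - 235738)) = 498354/(-117665 - 303502) = 498354/(-421167) = 498354*(-1/421167) = -166118/140389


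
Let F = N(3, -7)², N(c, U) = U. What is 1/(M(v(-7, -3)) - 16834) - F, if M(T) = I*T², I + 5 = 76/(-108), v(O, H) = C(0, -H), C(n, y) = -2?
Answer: -22301593/455134 ≈ -49.000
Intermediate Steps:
v(O, H) = -2
I = -154/27 (I = -5 + 76/(-108) = -5 + 76*(-1/108) = -5 - 19/27 = -154/27 ≈ -5.7037)
F = 49 (F = (-7)² = 49)
M(T) = -154*T²/27
1/(M(v(-7, -3)) - 16834) - F = 1/(-154/27*(-2)² - 16834) - 1*49 = 1/(-154/27*4 - 16834) - 49 = 1/(-616/27 - 16834) - 49 = 1/(-455134/27) - 49 = -27/455134 - 49 = -22301593/455134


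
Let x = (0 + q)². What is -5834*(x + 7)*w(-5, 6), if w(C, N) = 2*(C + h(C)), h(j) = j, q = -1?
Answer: 933440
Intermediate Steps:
w(C, N) = 4*C (w(C, N) = 2*(C + C) = 2*(2*C) = 4*C)
x = 1 (x = (0 - 1)² = (-1)² = 1)
-5834*(x + 7)*w(-5, 6) = -5834*(1 + 7)*4*(-5) = -46672*(-20) = -5834*(-160) = 933440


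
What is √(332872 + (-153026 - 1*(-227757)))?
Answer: √407603 ≈ 638.44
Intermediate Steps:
√(332872 + (-153026 - 1*(-227757))) = √(332872 + (-153026 + 227757)) = √(332872 + 74731) = √407603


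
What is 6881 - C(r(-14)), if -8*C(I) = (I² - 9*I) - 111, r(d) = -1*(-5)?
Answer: 54917/8 ≈ 6864.6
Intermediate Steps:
r(d) = 5
C(I) = 111/8 - I²/8 + 9*I/8 (C(I) = -((I² - 9*I) - 111)/8 = -(-111 + I² - 9*I)/8 = 111/8 - I²/8 + 9*I/8)
6881 - C(r(-14)) = 6881 - (111/8 - ⅛*5² + (9/8)*5) = 6881 - (111/8 - ⅛*25 + 45/8) = 6881 - (111/8 - 25/8 + 45/8) = 6881 - 1*131/8 = 6881 - 131/8 = 54917/8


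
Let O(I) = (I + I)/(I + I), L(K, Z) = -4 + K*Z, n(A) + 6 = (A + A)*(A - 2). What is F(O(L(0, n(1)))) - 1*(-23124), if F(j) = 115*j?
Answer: 23239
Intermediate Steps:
n(A) = -6 + 2*A*(-2 + A) (n(A) = -6 + (A + A)*(A - 2) = -6 + (2*A)*(-2 + A) = -6 + 2*A*(-2 + A))
O(I) = 1 (O(I) = (2*I)/((2*I)) = (2*I)*(1/(2*I)) = 1)
F(O(L(0, n(1)))) - 1*(-23124) = 115*1 - 1*(-23124) = 115 + 23124 = 23239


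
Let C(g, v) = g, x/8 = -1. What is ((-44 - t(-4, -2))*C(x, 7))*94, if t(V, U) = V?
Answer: 30080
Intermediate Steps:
x = -8 (x = 8*(-1) = -8)
((-44 - t(-4, -2))*C(x, 7))*94 = ((-44 - 1*(-4))*(-8))*94 = ((-44 + 4)*(-8))*94 = -40*(-8)*94 = 320*94 = 30080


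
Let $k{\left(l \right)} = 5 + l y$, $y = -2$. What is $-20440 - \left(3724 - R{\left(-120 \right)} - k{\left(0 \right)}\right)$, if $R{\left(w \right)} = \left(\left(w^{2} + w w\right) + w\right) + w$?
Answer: $4401$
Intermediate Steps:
$k{\left(l \right)} = 5 - 2 l$ ($k{\left(l \right)} = 5 + l \left(-2\right) = 5 - 2 l$)
$R{\left(w \right)} = 2 w + 2 w^{2}$ ($R{\left(w \right)} = \left(\left(w^{2} + w^{2}\right) + w\right) + w = \left(2 w^{2} + w\right) + w = \left(w + 2 w^{2}\right) + w = 2 w + 2 w^{2}$)
$-20440 - \left(3724 - R{\left(-120 \right)} - k{\left(0 \right)}\right) = -20440 - \left(3719 + 240 \left(1 - 120\right)\right) = -20440 + \left(\left(\left(5 + 0\right) + 2 \left(-120\right) \left(-119\right)\right) - 3724\right) = -20440 + \left(\left(5 + 28560\right) - 3724\right) = -20440 + \left(28565 - 3724\right) = -20440 + 24841 = 4401$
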